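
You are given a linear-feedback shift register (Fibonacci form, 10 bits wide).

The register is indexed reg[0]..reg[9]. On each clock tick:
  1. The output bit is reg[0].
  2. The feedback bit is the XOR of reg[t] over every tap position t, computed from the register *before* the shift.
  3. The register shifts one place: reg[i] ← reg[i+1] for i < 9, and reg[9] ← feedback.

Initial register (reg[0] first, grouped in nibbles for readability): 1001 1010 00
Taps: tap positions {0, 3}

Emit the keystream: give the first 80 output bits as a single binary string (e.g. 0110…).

10011010000100101010000111101011101011011011000000001100000110110011000010101101

tick  register→output (feedback)
  0  1001101000→1 (0)
  1  0011010000→0 (1)
  2  0110100001→0 (0)
  3  1101000010→1 (0)
  4  1010000100→1 (1)
  5  0100001001→0 (0)
  6  1000010010→1 (1)
  7  0000100101→0 (0)
  8  0001001010→0 (1)
  9  0010010101→0 (0)
 10  0100101010→0 (0)
 11  1001010100→1 (0)
 12  0010101000→0 (0)
 13  0101010000→0 (1)
 14  1010100001→1 (1)
 15  0101000011→0 (1)
 16  1010000111→1 (1)
 17  0100001111→0 (0)
 18  1000011110→1 (1)
 19  0000111101→0 (0)
 20  0001111010→0 (1)
 21  0011110101→0 (1)
 22  0111101011→0 (1)
 23  1111010111→1 (0)
 24  1110101110→1 (1)
 25  1101011101→1 (0)
 26  1010111010→1 (1)
 27  0101110101→0 (1)
 28  1011101011→1 (0)
 29  0111010110→0 (1)
 30  1110101101→1 (1)
 31  1101011011→1 (0)
 32  1010110110→1 (1)
 33  0101101101→0 (1)
 34  1011011011→1 (0)
 35  0110110110→0 (0)
 36  1101101100→1 (0)
 37  1011011000→1 (0)
 38  0110110000→0 (0)
 39  1101100000→1 (0)
 40  1011000000→1 (0)
 41  0110000000→0 (0)
 42  1100000000→1 (1)
 43  1000000001→1 (1)
 44  0000000011→0 (0)
 45  0000000110→0 (0)
 46  0000001100→0 (0)
 47  0000011000→0 (0)
 48  0000110000→0 (0)
 49  0001100000→0 (1)
 50  0011000001→0 (1)
 51  0110000011→0 (0)
 52  1100000110→1 (1)
 53  1000001101→1 (1)
 54  0000011011→0 (0)
 55  0000110110→0 (0)
 56  0001101100→0 (1)
 57  0011011001→0 (1)
 58  0110110011→0 (0)
 59  1101100110→1 (0)
 60  1011001100→1 (0)
 61  0110011000→0 (0)
 62  1100110000→1 (1)
 63  1001100001→1 (0)
 64  0011000010→0 (1)
 65  0110000101→0 (0)
 66  1100001010→1 (1)
 67  1000010101→1 (1)
 68  0000101011→0 (0)
 69  0001010110→0 (1)
 70  0010101101→0 (0)
 71  0101011010→0 (1)
 72  1010110101→1 (1)
 73  0101101011→0 (1)
 74  1011010111→1 (0)
 75  0110101110→0 (0)
 76  1101011100→1 (0)
 77  1010111000→1 (1)
 78  0101110001→0 (1)
 79  1011100011→1 (0)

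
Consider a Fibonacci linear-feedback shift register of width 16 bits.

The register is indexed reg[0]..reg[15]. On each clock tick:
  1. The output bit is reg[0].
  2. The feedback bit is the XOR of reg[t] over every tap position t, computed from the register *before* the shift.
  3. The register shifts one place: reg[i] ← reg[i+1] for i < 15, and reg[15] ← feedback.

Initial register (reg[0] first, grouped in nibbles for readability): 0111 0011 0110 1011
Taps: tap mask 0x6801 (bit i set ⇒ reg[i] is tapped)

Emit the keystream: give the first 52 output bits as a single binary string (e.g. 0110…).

0111001101101011101101010010110001001101100101111111

tick  register→output (feedback)
  0  0111001101101011→0 (1)
  1  1110011011010111→1 (0)
  2  1100110110101110→1 (1)
  3  1001101101011101→1 (1)
  4  0011011010111011→0 (0)
  5  0110110101110110→0 (1)
  6  1101101011101101→1 (0)
  7  1011010111011010→1 (1)
  8  0110101110110101→0 (0)
  9  1101011101101010→1 (0)
 10  1010111011010100→1 (1)
 11  0101110110101001→0 (0)
 12  1011101101010010→1 (1)
 13  0111011010100101→0 (1)
 14  1110110101001011→1 (0)
 15  1101101010010110→1 (0)
 16  1011010100101100→1 (0)
 17  0110101001011000→0 (1)
 18  1101010010110001→1 (0)
 19  1010100101100010→1 (0)
 20  0101001011000100→0 (1)
 21  1010010110001001→1 (1)
 22  0100101100010011→0 (0)
 23  1001011000100110→1 (1)
 24  0010110001001101→0 (1)
 25  0101100010011011→0 (0)
 26  1011000100110110→1 (0)
 27  0110001001101100→0 (1)
 28  1100010011011001→1 (0)
 29  1000100110110010→1 (1)
 30  0001001101100101→0 (1)
 31  0010011011001011→0 (1)
 32  0100110110010111→0 (1)
 33  1001101100101111→1 (1)
 34  0011011001011111→0 (1)
 35  0110110010111111→0 (1)
 36  1101100101111111→1 (0)
 37  1011001011111110→1 (0)
 38  0110010111111100→0 (0)
 39  1100101111111000→1 (0)
 40  1001011111110000→1 (0)
 41  0010111111100000→0 (0)
 42  0101111111000000→0 (0)
 43  1011111110000000→1 (1)
 44  0111111100000001→0 (0)
 45  1111111000000010→1 (0)
 46  1111110000000100→1 (0)
 47  1111100000001000→1 (1)
 48  1111000000010001→1 (0)
 49  1110000000100010→1 (0)
 50  1100000001000100→1 (0)
 51  1000000010001000→1 (1)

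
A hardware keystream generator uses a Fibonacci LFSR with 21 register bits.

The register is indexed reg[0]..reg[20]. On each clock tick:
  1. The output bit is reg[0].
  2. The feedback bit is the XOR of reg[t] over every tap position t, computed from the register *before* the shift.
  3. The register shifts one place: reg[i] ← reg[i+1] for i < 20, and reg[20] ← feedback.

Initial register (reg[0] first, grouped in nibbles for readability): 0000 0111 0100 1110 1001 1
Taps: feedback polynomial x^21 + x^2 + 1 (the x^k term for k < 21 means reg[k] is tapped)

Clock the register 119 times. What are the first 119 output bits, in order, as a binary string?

00000111010011101001100011010011101001111101110011101001110001010111101001110110100001001001110101100100101101110100011

tick  register→output (feedback)
  0  000001110100111010011→0 (0)
  1  000011101001110100110→0 (0)
  2  000111010011101001100→0 (0)
  3  001110100111010011000→0 (1)
  4  011101001110100110001→0 (1)
  5  111010011101001100011→1 (0)
  6  110100111010011000110→1 (1)
  7  101001110100110001101→1 (0)
  8  010011101001100011010→0 (0)
  9  100111010011000110100→1 (1)
 10  001110100110001101001→0 (1)
 11  011101001100011010011→0 (1)
 12  111010011000110100111→1 (0)
 13  110100110001101001110→1 (1)
 14  101001100011010011101→1 (0)
 15  010011000110100111010→0 (0)
 16  100110001101001110100→1 (1)
 17  001100011010011101001→0 (1)
 18  011000110100111010011→0 (1)
 19  110001101001110100111→1 (1)
 20  100011010011101001111→1 (1)
 21  000110100111010011111→0 (0)
 22  001101001110100111110→0 (1)
 23  011010011101001111101→0 (1)
 24  110100111010011111011→1 (1)
 25  101001110100111110111→1 (0)
 26  010011101001111101110→0 (0)
 27  100111010011111011100→1 (1)
 28  001110100111110111001→0 (1)
 29  011101001111101110011→0 (1)
 30  111010011111011100111→1 (0)
 31  110100111110111001110→1 (1)
 32  101001111101110011101→1 (0)
 33  010011111011100111010→0 (0)
 34  100111110111001110100→1 (1)
 35  001111101110011101001→0 (1)
 36  011111011100111010011→0 (1)
 37  111110111001110100111→1 (0)
 38  111101110011101001110→1 (0)
 39  111011100111010011100→1 (0)
 40  110111001110100111000→1 (1)
 41  101110011101001110001→1 (0)
 42  011100111010011100010→0 (1)
 43  111001110100111000101→1 (0)
 44  110011101001110001010→1 (1)
 45  100111010011100010101→1 (1)
 46  001110100111000101011→0 (1)
 47  011101001110001010111→0 (1)
 48  111010011100010101111→1 (0)
 49  110100111000101011110→1 (1)
 50  101001110001010111101→1 (0)
 51  010011100010101111010→0 (0)
 52  100111000101011110100→1 (1)
 53  001110001010111101001→0 (1)
 54  011100010101111010011→0 (1)
 55  111000101011110100111→1 (0)
 56  110001010111101001110→1 (1)
 57  100010101111010011101→1 (1)
 58  000101011110100111011→0 (0)
 59  001010111101001110110→0 (1)
 60  010101111010011101101→0 (0)
 61  101011110100111011010→1 (0)
 62  010111101001110110100→0 (0)
 63  101111010011101101000→1 (0)
 64  011110100111011010000→0 (1)
 65  111101001110110100001→1 (0)
 66  111010011101101000010→1 (0)
 67  110100111011010000100→1 (1)
 68  101001110110100001001→1 (0)
 69  010011101101000010010→0 (0)
 70  100111011010000100100→1 (1)
 71  001110110100001001001→0 (1)
 72  011101101000010010011→0 (1)
 73  111011010000100100111→1 (0)
 74  110110100001001001110→1 (1)
 75  101101000010010011101→1 (0)
 76  011010000100100111010→0 (1)
 77  110100001001001110101→1 (1)
 78  101000010010011101011→1 (0)
 79  010000100100111010110→0 (0)
 80  100001001001110101100→1 (1)
 81  000010010011101011001→0 (0)
 82  000100100111010110010→0 (0)
 83  001001001110101100100→0 (1)
 84  010010011101011001001→0 (0)
 85  100100111010110010010→1 (1)
 86  001001110101100100101→0 (1)
 87  010011101011001001011→0 (0)
 88  100111010110010010110→1 (1)
 89  001110101100100101101→0 (1)
 90  011101011001001011011→0 (1)
 91  111010110010010110111→1 (0)
 92  110101100100101101110→1 (1)
 93  101011001001011011101→1 (0)
 94  010110010010110111010→0 (0)
 95  101100100101101110100→1 (0)
 96  011001001011011101000→0 (1)
 97  110010010110111010001→1 (1)
 98  100100101101110100011→1 (1)
 99  001001011011101000111→0 (1)
100  010010110111010001111→0 (0)
101  100101101110100011110→1 (1)
102  001011011101000111101→0 (1)
103  010110111010001111011→0 (0)
104  101101110100011110110→1 (0)
105  011011101000111101100→0 (1)
106  110111010001111011001→1 (1)
107  101110100011110110011→1 (0)
108  011101000111101100110→0 (1)
109  111010001111011001101→1 (0)
110  110100011110110011010→1 (1)
111  101000111101100110101→1 (0)
112  010001111011001101010→0 (0)
113  100011110110011010100→1 (1)
114  000111101100110101001→0 (0)
115  001111011001101010010→0 (1)
116  011110110011010100101→0 (1)
117  111101100110101001011→1 (0)
118  111011001101010010110→1 (0)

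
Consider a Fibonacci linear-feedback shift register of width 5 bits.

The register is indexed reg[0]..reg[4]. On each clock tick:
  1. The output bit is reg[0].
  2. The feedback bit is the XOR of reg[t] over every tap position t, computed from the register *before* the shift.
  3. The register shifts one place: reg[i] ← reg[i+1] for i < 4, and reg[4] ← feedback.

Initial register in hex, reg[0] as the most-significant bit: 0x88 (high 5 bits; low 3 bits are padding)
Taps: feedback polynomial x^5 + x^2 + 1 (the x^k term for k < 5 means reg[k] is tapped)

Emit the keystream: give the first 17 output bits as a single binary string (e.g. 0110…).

10001101110101000

tick  register→output (feedback)
  0  10001→1 (1)
  1  00011→0 (0)
  2  00110→0 (1)
  3  01101→0 (1)
  4  11011→1 (1)
  5  10111→1 (0)
  6  01110→0 (1)
  7  11101→1 (0)
  8  11010→1 (1)
  9  10101→1 (0)
 10  01010→0 (0)
 11  10100→1 (0)
 12  01000→0 (0)
 13  10000→1 (1)
 14  00001→0 (0)
 15  00010→0 (0)
 16  00100→0 (1)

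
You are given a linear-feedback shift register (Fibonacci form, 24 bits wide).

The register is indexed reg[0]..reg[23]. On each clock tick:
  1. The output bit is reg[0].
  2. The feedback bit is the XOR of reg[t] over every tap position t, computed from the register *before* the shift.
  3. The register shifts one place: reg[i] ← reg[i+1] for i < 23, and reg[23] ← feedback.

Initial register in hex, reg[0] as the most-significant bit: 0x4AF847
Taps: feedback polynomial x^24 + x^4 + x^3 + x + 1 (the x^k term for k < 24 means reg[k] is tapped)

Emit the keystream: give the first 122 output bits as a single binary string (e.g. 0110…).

tick  register→output (feedback)
  0  010010101111100001000111→0 (0)
  1  100101011111000010001110→1 (0)
  2  001010111110000100011100→0 (1)
  3  010101111100001000111001→0 (0)
  4  101011111000010001110010→1 (0)
  5  010111110000100011100100→0 (1)
  6  101111100001000111001001→1 (1)
  7  011111000010001110010011→0 (1)
  8  111110000100011100100111→1 (0)
  9  111100001000111001001110→1 (1)
 10  111000010001110010011101→1 (0)
 11  110000100011100100111010→1 (0)
 12  100001000111001001110100→1 (1)
 13  000010001110010011101001→0 (1)
 14  000100011100100111010011→0 (1)
 15  001000111001001110100111→0 (0)
 16  010001110010011101001110→0 (1)
 17  100011100100111010011101→1 (0)
 18  000111001001110100111010→0 (0)
 19  001110010011101001110100→0 (0)
 20  011100100111010011101000→0 (0)
 21  111001001110100111010000→1 (0)
 22  110010011101001110100000→1 (1)
 23  100100111010011101000001→1 (0)
 24  001001110100111010000010→0 (0)
 25  010011101001110100000100→0 (0)
 26  100111010011101000001000→1 (1)
 27  001110100111010000010001→0 (0)
 28  011101001110100000100010→0 (0)
 29  111010011101000001000100→1 (1)
 30  110100111010000010001001→1 (1)
 31  101001110100000100010011→1 (1)
 32  010011101000001000100111→0 (0)
 33  100111010000010001001110→1 (1)
 34  001110100000100010011101→0 (0)
 35  011101000001000100111010→0 (0)
 36  111010000010001001110100→1 (1)
 37  110100000100010011101001→1 (1)
 38  101000001000100111010011→1 (1)
 39  010000010001001110100111→0 (1)
 40  100000100010011101001111→1 (1)
 41  000001000100111010011111→0 (0)
 42  000010001001110100111110→0 (1)
 43  000100010011101001111101→0 (1)
 44  001000100111010011111011→0 (0)
 45  010001001110100111110110→0 (1)
 46  100010011101001111101101→1 (0)
 47  000100111010011111011010→0 (1)
 48  001001110100111110110101→0 (0)
 49  010011101001111101101010→0 (0)
 50  100111010011111011010100→1 (1)
 51  001110100111110110101001→0 (0)
 52  011101001111101101010010→0 (0)
 53  111010011111011010100100→1 (1)
 54  110100111110110101001001→1 (1)
 55  101001111101101010010011→1 (1)
 56  010011111011010100100111→0 (0)
 57  100111110110101001001110→1 (1)
 58  001111101101010010011101→0 (0)
 59  011111011010100100111010→0 (1)
 60  111110110101001001110101→1 (0)
 61  111101101010010011101010→1 (1)
 62  111011010100100111010101→1 (1)
 63  110110101001001110101011→1 (0)
 64  101101010010011101010110→1 (0)
 65  011010100100111010101100→0 (0)
 66  110101001001110101011000→1 (1)
 67  101010010011101010110001→1 (0)
 68  010100100111010101100010→0 (0)
 69  101001001110101011000100→1 (1)
 70  010010011101010110001001→0 (0)
 71  100100111010101100010010→1 (0)
 72  001001110101011000100100→0 (0)
 73  010011101010110001001000→0 (0)
 74  100111010101100010010000→1 (1)
 75  001110101011000100100001→0 (0)
 76  011101010110001001000010→0 (0)
 77  111010101100010010000100→1 (1)
 78  110101011000100100001001→1 (1)
 79  101010110001001000010011→1 (0)
 80  010101100010010000100110→0 (0)
 81  101011000100100001001100→1 (0)
 82  010110001001000010011000→0 (1)
 83  101100010010000100110001→1 (0)
 84  011000100100001001100010→0 (1)
 85  110001001000010011000101→1 (0)
 86  100010010000100110001010→1 (0)
 87  000100100001001100010100→0 (1)
 88  001001000010011000101001→0 (0)
 89  010010000100110001010010→0 (0)
 90  100100001001100010100100→1 (0)
 91  001000010011000101001000→0 (0)
 92  010000100110001010010000→0 (1)
 93  100001001100010100100001→1 (1)
 94  000010011000101001000011→0 (1)
 95  000100110001010010000111→0 (1)
 96  001001100010100100001111→0 (0)
 97  010011000101001000011110→0 (0)
 98  100110001010010000111100→1 (1)
 99  001100010100100001111001→0 (1)
100  011000101001000011110011→0 (1)
101  110001010010000111100111→1 (0)
102  100010100100001111001110→1 (0)
103  000101001000011110011100→0 (1)
104  001010010000111100111001→0 (1)
105  010100100001111001110011→0 (0)
106  101001000011110011100110→1 (1)
107  010010000111100111001101→0 (0)
108  100100001111001110011010→1 (0)
109  001000011110011100110100→0 (0)
110  010000111100111001101000→0 (1)
111  100001111001110011010001→1 (1)
112  000011110011100110100011→0 (1)
113  000111100111001101000111→0 (0)
114  001111001110011010001110→0 (0)
115  011110011100110100011100→0 (1)
116  111100111001101000111001→1 (1)
117  111001110011010001110011→1 (0)
118  110011100110100011100110→1 (1)
119  100111001101000111001101→1 (1)
120  001110011010001110011011→0 (0)
121  011100110100011100110110→0 (0)

01001010111110000100011100100111010011101000001000100111010011111011010100100111010101100010010000100110001010010000111100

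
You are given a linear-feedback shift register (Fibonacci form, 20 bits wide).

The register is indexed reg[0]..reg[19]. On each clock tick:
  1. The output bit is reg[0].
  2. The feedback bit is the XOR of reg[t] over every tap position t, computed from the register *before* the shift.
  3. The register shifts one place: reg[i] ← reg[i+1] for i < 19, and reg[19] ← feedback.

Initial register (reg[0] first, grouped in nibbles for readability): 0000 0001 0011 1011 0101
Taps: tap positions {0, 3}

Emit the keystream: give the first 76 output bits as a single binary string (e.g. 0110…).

0000000100111011010100001000111000011101010011111110111101110011000010010100

k : reg_k → out_k, fb_k
0: 00000001001110110101 → 0, fb=0
1: 00000010011101101010 → 0, fb=0
2: 00000100111011010100 → 0, fb=0
3: 00001001110110101000 → 0, fb=0
4: 00010011101101010000 → 0, fb=1
5: 00100111011010100001 → 0, fb=0
6: 01001110110101000010 → 0, fb=0
7: 10011101101010000100 → 1, fb=0
8: 00111011010100001000 → 0, fb=1
9: 01110110101000010001 → 0, fb=1
10: 11101101010000100011 → 1, fb=1
11: 11011010100001000111 → 1, fb=0
12: 10110101000010001110 → 1, fb=0
13: 01101010000100011100 → 0, fb=0
14: 11010100001000111000 → 1, fb=0
15: 10101000010001110000 → 1, fb=1
16: 01010000100011100001 → 0, fb=1
17: 10100001000111000011 → 1, fb=1
18: 01000010001110000111 → 0, fb=0
19: 10000100011100001110 → 1, fb=1
20: 00001000111000011101 → 0, fb=0
21: 00010001110000111010 → 0, fb=1
22: 00100011100001110101 → 0, fb=0
23: 01000111000011101010 → 0, fb=0
24: 10001110000111010100 → 1, fb=1
25: 00011100001110101001 → 0, fb=1
26: 00111000011101010011 → 0, fb=1
27: 01110000111010100111 → 0, fb=1
28: 11100001110101001111 → 1, fb=1
29: 11000011101010011111 → 1, fb=1
30: 10000111010100111111 → 1, fb=1
31: 00001110101001111111 → 0, fb=0
32: 00011101010011111110 → 0, fb=1
33: 00111010100111111101 → 0, fb=1
34: 01110101001111111011 → 0, fb=1
35: 11101010011111110111 → 1, fb=1
36: 11010100111111101111 → 1, fb=0
37: 10101001111111011110 → 1, fb=1
38: 01010011111110111101 → 0, fb=1
39: 10100111111101111011 → 1, fb=1
40: 01001111111011110111 → 0, fb=0
41: 10011111110111101110 → 1, fb=0
42: 00111111101111011100 → 0, fb=1
43: 01111111011110111001 → 0, fb=1
44: 11111110111101110011 → 1, fb=0
45: 11111101111011100110 → 1, fb=0
46: 11111011110111001100 → 1, fb=0
47: 11110111101110011000 → 1, fb=0
48: 11101111011100110000 → 1, fb=1
49: 11011110111001100001 → 1, fb=0
50: 10111101110011000010 → 1, fb=0
51: 01111011100110000100 → 0, fb=1
52: 11110111001100001001 → 1, fb=0
53: 11101110011000010010 → 1, fb=1
54: 11011100110000100101 → 1, fb=0
55: 10111001100001001010 → 1, fb=0
56: 01110011000010010100 → 0, fb=1
57: 11100110000100101001 → 1, fb=1
58: 11001100001001010011 → 1, fb=1
59: 10011000010010100111 → 1, fb=0
60: 00110000100101001110 → 0, fb=1
61: 01100001001010011101 → 0, fb=0
62: 11000010010100111010 → 1, fb=1
63: 10000100101001110101 → 1, fb=1
64: 00001001010011101011 → 0, fb=0
65: 00010010100111010110 → 0, fb=1
66: 00100101001110101101 → 0, fb=0
67: 01001010011101011010 → 0, fb=0
68: 10010100111010110100 → 1, fb=0
69: 00101001110101101000 → 0, fb=0
70: 01010011101011010000 → 0, fb=1
71: 10100111010110100001 → 1, fb=1
72: 01001110101101000011 → 0, fb=0
73: 10011101011010000110 → 1, fb=0
74: 00111010110100001100 → 0, fb=1
75: 01110101101000011001 → 0, fb=1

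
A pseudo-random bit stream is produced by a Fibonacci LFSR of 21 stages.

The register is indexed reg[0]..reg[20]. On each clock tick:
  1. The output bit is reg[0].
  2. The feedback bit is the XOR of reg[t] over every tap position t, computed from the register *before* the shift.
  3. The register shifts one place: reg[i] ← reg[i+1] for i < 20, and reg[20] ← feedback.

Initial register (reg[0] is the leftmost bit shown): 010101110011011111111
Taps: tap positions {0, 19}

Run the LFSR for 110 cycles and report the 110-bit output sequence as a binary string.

tick  register→output (feedback)
  0  010101110011011111111→0 (1)
  1  101011100110111111111→1 (0)
  2  010111001101111111110→0 (1)
  3  101110011011111111101→1 (1)
  4  011100110111111111011→0 (1)
  5  111001101111111110111→1 (0)
  6  110011011111111101110→1 (0)
  7  100110111111111011100→1 (1)
  8  001101111111110111001→0 (0)
  9  011011111111101110010→0 (1)
 10  110111111111011100101→1 (1)
 11  101111111110111001011→1 (0)
 12  011111111101110010110→0 (1)
 13  111111111011100101101→1 (1)
 14  111111110111001011011→1 (0)
 15  111111101110010110110→1 (0)
 16  111111011100101101100→1 (1)
 17  111110111001011011001→1 (1)
 18  111101110010110110011→1 (0)
 19  111011100101101100110→1 (0)
 20  110111001011011001100→1 (1)
 21  101110010110110011001→1 (1)
 22  011100101101100110011→0 (1)
 23  111001011011001100111→1 (0)
 24  110010110110011001110→1 (0)
 25  100101101100110011100→1 (1)
 26  001011011001100111001→0 (0)
 27  010110110011001110010→0 (1)
 28  101101100110011100101→1 (1)
 29  011011001100111001011→0 (1)
 30  110110011001110010111→1 (0)
 31  101100110011100101110→1 (0)
 32  011001100111001011100→0 (0)
 33  110011001110010111000→1 (1)
 34  100110011100101110001→1 (1)
 35  001100111001011100011→0 (1)
 36  011001110010111000111→0 (1)
 37  110011100101110001111→1 (0)
 38  100111001011100011110→1 (0)
 39  001110010111000111100→0 (0)
 40  011100101110001111000→0 (0)
 41  111001011100011110000→1 (1)
 42  110010111000111100001→1 (1)
 43  100101110001111000011→1 (0)
 44  001011100011110000110→0 (1)
 45  010111000111100001101→0 (0)
 46  101110001111000011010→1 (0)
 47  011100011110000110100→0 (0)
 48  111000111100001101000→1 (1)
 49  110001111000011010001→1 (1)
 50  100011110000110100011→1 (0)
 51  000111100001101000110→0 (1)
 52  001111000011010001101→0 (0)
 53  011110000110100011010→0 (1)
 54  111100001101000110101→1 (1)
 55  111000011010001101011→1 (0)
 56  110000110100011010110→1 (0)
 57  100001101000110101100→1 (1)
 58  000011010001101011001→0 (0)
 59  000110100011010110010→0 (1)
 60  001101000110101100101→0 (0)
 61  011010001101011001010→0 (1)
 62  110100011010110010101→1 (1)
 63  101000110101100101011→1 (0)
 64  010001101011001010110→0 (1)
 65  100011010110010101101→1 (1)
 66  000110101100101011011→0 (1)
 67  001101011001010110111→0 (1)
 68  011010110010101101111→0 (1)
 69  110101100101011011111→1 (0)
 70  101011001010110111110→1 (0)
 71  010110010101101111100→0 (0)
 72  101100101011011111000→1 (1)
 73  011001010110111110001→0 (0)
 74  110010101101111100010→1 (0)
 75  100101011011111000100→1 (1)
 76  001010110111110001001→0 (0)
 77  010101101111100010010→0 (1)
 78  101011011111000100101→1 (1)
 79  010110111110001001011→0 (1)
 80  101101111100010010111→1 (0)
 81  011011111000100101110→0 (1)
 82  110111110001001011101→1 (1)
 83  101111100010010111011→1 (0)
 84  011111000100101110110→0 (1)
 85  111110001001011101101→1 (1)
 86  111100010010111011011→1 (0)
 87  111000100101110110110→1 (0)
 88  110001001011101101100→1 (1)
 89  100010010111011011001→1 (1)
 90  000100101110110110011→0 (1)
 91  001001011101101100111→0 (1)
 92  010010111011011001111→0 (1)
 93  100101110110110011111→1 (0)
 94  001011101101100111110→0 (1)
 95  010111011011001111101→0 (0)
 96  101110110110011111010→1 (0)
 97  011101101100111110100→0 (0)
 98  111011011001111101000→1 (1)
 99  110110110011111010001→1 (1)
100  101101100111110100011→1 (0)
101  011011001111101000110→0 (1)
102  110110011111010001101→1 (1)
103  101100111110100011011→1 (0)
104  011001111101000110110→0 (1)
105  110011111010001101101→1 (1)
106  100111110100011011011→1 (0)
107  001111101000110110110→0 (1)
108  011111010001101101101→0 (0)
109  111110100011011011010→1 (0)

01010111001101111111110111001011011001100111001011100011110000110100011010110010101101111100010010111011011001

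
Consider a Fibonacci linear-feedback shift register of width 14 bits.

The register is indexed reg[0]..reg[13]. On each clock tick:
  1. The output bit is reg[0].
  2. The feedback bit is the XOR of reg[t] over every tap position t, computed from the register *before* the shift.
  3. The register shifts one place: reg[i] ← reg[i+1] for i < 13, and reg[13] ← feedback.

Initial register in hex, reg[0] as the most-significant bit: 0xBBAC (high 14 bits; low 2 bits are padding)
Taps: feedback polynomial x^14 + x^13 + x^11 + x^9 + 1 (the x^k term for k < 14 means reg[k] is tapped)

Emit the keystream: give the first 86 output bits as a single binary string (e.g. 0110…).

k : reg_k → out_k, fb_k
0: 10111011101011 → 1, fb=0
1: 01110111010110 → 0, fb=0
2: 11101110101100 → 1, fb=0
3: 11011101011000 → 1, fb=0
4: 10111010110000 → 1, fb=0
5: 01110101100000 → 0, fb=0
6: 11101011000000 → 1, fb=1
7: 11010110000001 → 1, fb=0
8: 10101100000010 → 1, fb=1
9: 01011000000101 → 0, fb=0
10: 10110000001010 → 1, fb=1
11: 01100000010101 → 0, fb=1
12: 11000000101011 → 1, fb=0
13: 10000001010110 → 1, fb=1
14: 00000010101101 → 0, fb=0
15: 00000101011010 → 0, fb=1
16: 00001010110101 → 0, fb=1
17: 00010101101011 → 0, fb=1
18: 00101011010111 → 0, fb=1
19: 01010110101111 → 0, fb=0
20: 10101101011110 → 1, fb=1
21: 01011010111101 → 0, fb=1
22: 10110101111011 → 1, fb=1
23: 01101011110111 → 0, fb=1
24: 11010111101111 → 1, fb=1
25: 10101111011111 → 1, fb=0
26: 01011110111110 → 0, fb=0
27: 10111101111100 → 1, fb=1
28: 01111011111001 → 0, fb=0
29: 11110111110010 → 1, fb=0
30: 11101111100100 → 1, fb=0
31: 11011111001000 → 1, fb=1
32: 10111110010001 → 1, fb=1
33: 01111100100011 → 0, fb=1
34: 11111001000111 → 1, fb=1
35: 11110010001111 → 1, fb=1
36: 11100100011111 → 1, fb=0
37: 11001000111110 → 1, fb=1
38: 10010001111101 → 1, fb=0
39: 00100011111010 → 0, fb=1
40: 01000111110101 → 0, fb=1
41: 10001111101011 → 1, fb=0
42: 00011111010110 → 0, fb=0
43: 00111110101100 → 0, fb=1
44: 01111101011001 → 0, fb=0
45: 11111010110010 → 1, fb=0
46: 11110101100100 → 1, fb=0
47: 11101011001000 → 1, fb=1
48: 11010110010001 → 1, fb=1
49: 10101100100011 → 1, fb=0
50: 01011001000110 → 0, fb=1
51: 10110010001101 → 1, fb=1
52: 01100100011011 → 0, fb=0
53: 11001000110110 → 1, fb=1
54: 10010001101101 → 1, fb=1
55: 00100011011011 → 0, fb=0
56: 01000110110110 → 0, fb=0
57: 10001101101100 → 1, fb=0
58: 00011011011000 → 0, fb=1
59: 00110110110001 → 0, fb=0
60: 01101101100010 → 0, fb=0
61: 11011011000100 → 1, fb=0
62: 10110110001000 → 1, fb=1
63: 01101100010001 → 0, fb=0
64: 11011000100010 → 1, fb=1
65: 10110001000101 → 1, fb=1
66: 01100010001011 → 0, fb=1
67: 11000100010111 → 1, fb=0
68: 10001000101110 → 1, fb=0
69: 00010001011100 → 0, fb=0
70: 00100010111000 → 0, fb=1
71: 01000101110001 → 0, fb=0
72: 10001011100010 → 1, fb=1
73: 00010111000101 → 0, fb=0
74: 00101110001010 → 0, fb=0
75: 01011100010100 → 0, fb=0
76: 10111000101000 → 1, fb=1
77: 01110001010001 → 0, fb=0
78: 11100010100010 → 1, fb=1
79: 11000101000101 → 1, fb=1
80: 10001010001011 → 1, fb=0
81: 00010100010110 → 0, fb=0
82: 00101000101100 → 0, fb=1
83: 01010001011001 → 0, fb=0
84: 10100010110010 → 1, fb=0
85: 01000101100100 → 0, fb=1

10111011101011000000101011010111101111100100011111010110010001101101100010001011100010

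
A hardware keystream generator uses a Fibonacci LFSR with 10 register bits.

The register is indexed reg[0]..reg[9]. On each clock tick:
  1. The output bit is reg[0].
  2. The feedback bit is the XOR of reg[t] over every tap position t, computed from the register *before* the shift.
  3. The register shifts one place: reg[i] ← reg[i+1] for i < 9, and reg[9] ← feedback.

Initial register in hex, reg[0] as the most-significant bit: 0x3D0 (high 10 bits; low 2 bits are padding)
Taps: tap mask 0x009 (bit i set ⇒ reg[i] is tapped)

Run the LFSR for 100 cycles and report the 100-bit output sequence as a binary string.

0011110100110101001001110000011111001110011011110100010101011011111000010011101000111010111110110100

step | reg (before) | out | fb
   0 | 0011110100 | 0 | 1
   1 | 0111101001 | 0 | 1
   2 | 1111010011 | 1 | 0
   3 | 1110100110 | 1 | 1
   4 | 1101001101 | 1 | 0
   5 | 1010011010 | 1 | 1
   6 | 0100110101 | 0 | 0
   7 | 1001101010 | 1 | 0
   8 | 0011010100 | 0 | 1
   9 | 0110101001 | 0 | 0
  10 | 1101010010 | 1 | 0
  11 | 1010100100 | 1 | 1
  12 | 0101001001 | 0 | 1
  13 | 1010010011 | 1 | 1
  14 | 0100100111 | 0 | 0
  15 | 1001001110 | 1 | 0
  16 | 0010011100 | 0 | 0
  17 | 0100111000 | 0 | 0
  18 | 1001110000 | 1 | 0
  19 | 0011100000 | 0 | 1
  20 | 0111000001 | 0 | 1
  21 | 1110000011 | 1 | 1
  22 | 1100000111 | 1 | 1
  23 | 1000001111 | 1 | 1
  24 | 0000011111 | 0 | 0
  25 | 0000111110 | 0 | 0
  26 | 0001111100 | 0 | 1
  27 | 0011111001 | 0 | 1
  28 | 0111110011 | 0 | 1
  29 | 1111100111 | 1 | 0
  30 | 1111001110 | 1 | 0
  31 | 1110011100 | 1 | 1
  32 | 1100111001 | 1 | 1
  33 | 1001110011 | 1 | 0
  34 | 0011100110 | 0 | 1
  35 | 0111001101 | 0 | 1
  36 | 1110011011 | 1 | 1
  37 | 1100110111 | 1 | 1
  38 | 1001101111 | 1 | 0
  39 | 0011011110 | 0 | 1
  40 | 0110111101 | 0 | 0
  41 | 1101111010 | 1 | 0
  42 | 1011110100 | 1 | 0
  43 | 0111101000 | 0 | 1
  44 | 1111010001 | 1 | 0
  45 | 1110100010 | 1 | 1
  46 | 1101000101 | 1 | 0
  47 | 1010001010 | 1 | 1
  48 | 0100010101 | 0 | 0
  49 | 1000101010 | 1 | 1
  50 | 0001010101 | 0 | 1
  51 | 0010101011 | 0 | 0
  52 | 0101010110 | 0 | 1
  53 | 1010101101 | 1 | 1
  54 | 0101011011 | 0 | 1
  55 | 1010110111 | 1 | 1
  56 | 0101101111 | 0 | 1
  57 | 1011011111 | 1 | 0
  58 | 0110111110 | 0 | 0
  59 | 1101111100 | 1 | 0
  60 | 1011111000 | 1 | 0
  61 | 0111110000 | 0 | 1
  62 | 1111100001 | 1 | 0
  63 | 1111000010 | 1 | 0
  64 | 1110000100 | 1 | 1
  65 | 1100001001 | 1 | 1
  66 | 1000010011 | 1 | 1
  67 | 0000100111 | 0 | 0
  68 | 0001001110 | 0 | 1
  69 | 0010011101 | 0 | 0
  70 | 0100111010 | 0 | 0
  71 | 1001110100 | 1 | 0
  72 | 0011101000 | 0 | 1
  73 | 0111010001 | 0 | 1
  74 | 1110100011 | 1 | 1
  75 | 1101000111 | 1 | 0
  76 | 1010001110 | 1 | 1
  77 | 0100011101 | 0 | 0
  78 | 1000111010 | 1 | 1
  79 | 0001110101 | 0 | 1
  80 | 0011101011 | 0 | 1
  81 | 0111010111 | 0 | 1
  82 | 1110101111 | 1 | 1
  83 | 1101011111 | 1 | 0
  84 | 1010111110 | 1 | 1
  85 | 0101111101 | 0 | 1
  86 | 1011111011 | 1 | 0
  87 | 0111110110 | 0 | 1
  88 | 1111101101 | 1 | 0
  89 | 1111011010 | 1 | 0
  90 | 1110110100 | 1 | 1
  91 | 1101101001 | 1 | 0
  92 | 1011010010 | 1 | 0
  93 | 0110100100 | 0 | 0
  94 | 1101001000 | 1 | 0
  95 | 1010010000 | 1 | 1
  96 | 0100100001 | 0 | 0
  97 | 1001000010 | 1 | 0
  98 | 0010000100 | 0 | 0
  99 | 0100001000 | 0 | 0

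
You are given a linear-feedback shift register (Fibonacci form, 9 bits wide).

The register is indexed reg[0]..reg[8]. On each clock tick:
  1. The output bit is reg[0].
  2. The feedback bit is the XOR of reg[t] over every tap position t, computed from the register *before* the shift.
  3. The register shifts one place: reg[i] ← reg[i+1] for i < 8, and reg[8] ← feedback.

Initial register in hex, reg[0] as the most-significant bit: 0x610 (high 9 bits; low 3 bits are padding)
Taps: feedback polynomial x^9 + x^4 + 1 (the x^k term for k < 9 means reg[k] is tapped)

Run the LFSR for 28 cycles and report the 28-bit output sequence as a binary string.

k : reg_k → out_k, fb_k
0: 011000010 → 0, fb=0
1: 110000100 → 1, fb=1
2: 100001001 → 1, fb=1
3: 000010011 → 0, fb=1
4: 000100111 → 0, fb=0
5: 001001110 → 0, fb=0
6: 010011100 → 0, fb=1
7: 100111001 → 1, fb=0
8: 001110010 → 0, fb=1
9: 011100101 → 0, fb=0
10: 111001010 → 1, fb=1
11: 110010101 → 1, fb=0
12: 100101010 → 1, fb=1
13: 001010101 → 0, fb=1
14: 010101011 → 0, fb=0
15: 101010110 → 1, fb=0
16: 010101100 → 0, fb=0
17: 101011000 → 1, fb=0
18: 010110000 → 0, fb=1
19: 101100001 → 1, fb=1
20: 011000011 → 0, fb=0
21: 110000110 → 1, fb=1
22: 100001101 → 1, fb=1
23: 000011011 → 0, fb=1
24: 000110111 → 0, fb=1
25: 001101111 → 0, fb=0
26: 011011110 → 0, fb=1
27: 110111101 → 1, fb=0

0110000100111001010101100001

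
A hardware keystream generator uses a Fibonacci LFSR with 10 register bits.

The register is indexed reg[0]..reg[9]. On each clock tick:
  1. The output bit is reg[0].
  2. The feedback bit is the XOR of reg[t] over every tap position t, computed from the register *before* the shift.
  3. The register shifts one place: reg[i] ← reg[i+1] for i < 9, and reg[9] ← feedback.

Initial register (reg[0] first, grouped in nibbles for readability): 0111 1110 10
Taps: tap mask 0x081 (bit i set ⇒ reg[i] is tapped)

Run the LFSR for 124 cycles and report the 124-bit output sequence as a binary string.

tick  register→output (feedback)
  0  0111111010→0 (0)
  1  1111110100→1 (0)
  2  1111101000→1 (1)
  3  1111010001→1 (1)
  4  1110100011→1 (1)
  5  1101000111→1 (0)
  6  1010001110→1 (0)
  7  0100011100→0 (1)
  8  1000111001→1 (1)
  9  0001110011→0 (0)
 10  0011100110→0 (1)
 11  0111001101→0 (1)
 12  1110011011→1 (1)
 13  1100110111→1 (0)
 14  1001101110→1 (0)
 15  0011011100→0 (1)
 16  0110111001→0 (0)
 17  1101110010→1 (1)
 18  1011100101→1 (0)
 19  0111001010→0 (0)
 20  1110010100→1 (0)
 21  1100101000→1 (1)
 22  1001010001→1 (1)
 23  0010100011→0 (0)
 24  0101000110→0 (1)
 25  1010001101→1 (0)
 26  0100011010→0 (0)
 27  1000110100→1 (0)
 28  0001101000→0 (0)
 29  0011010000→0 (0)
 30  0110100000→0 (0)
 31  1101000000→1 (1)
 32  1010000001→1 (1)
 33  0100000011→0 (0)
 34  1000000110→1 (0)
 35  0000001100→0 (1)
 36  0000011001→0 (0)
 37  0000110010→0 (0)
 38  0001100100→0 (1)
 39  0011001001→0 (0)
 40  0110010010→0 (0)
 41  1100100100→1 (0)
 42  1001001000→1 (1)
 43  0010010001→0 (0)
 44  0100100010→0 (0)
 45  1001000100→1 (0)
 46  0010001000→0 (0)
 47  0100010000→0 (0)
 48  1000100000→1 (1)
 49  0001000001→0 (0)
 50  0010000010→0 (0)
 51  0100000100→0 (1)
 52  1000001001→1 (1)
 53  0000010011→0 (0)
 54  0000100110→0 (1)
 55  0001001101→0 (1)
 56  0010011011→0 (0)
 57  0100110110→0 (1)
 58  1001101101→1 (0)
 59  0011011010→0 (0)
 60  0110110100→0 (1)
 61  1101101001→1 (1)
 62  1011010011→1 (1)
 63  0110100111→0 (1)
 64  1101001111→1 (0)
 65  1010011110→1 (0)
 66  0100111100→0 (1)
 67  1001111001→1 (1)
 68  0011110011→0 (0)
 69  0111100110→0 (1)
 70  1111001101→1 (0)
 71  1110011010→1 (1)
 72  1100110101→1 (0)
 73  1001101010→1 (1)
 74  0011010101→0 (1)
 75  0110101011→0 (0)
 76  1101010110→1 (0)
 77  1010101100→1 (0)
 78  0101011000→0 (0)
 79  1010110000→1 (1)
 80  0101100001→0 (0)
 81  1011000010→1 (1)
 82  0110000101→0 (1)
 83  1100001011→1 (1)
 84  1000010111→1 (0)
 85  0000101110→0 (1)
 86  0001011101→0 (1)
 87  0010111011→0 (0)
 88  0101110110→0 (1)
 89  1011101101→1 (0)
 90  0111011010→0 (0)
 91  1110110100→1 (0)
 92  1101101000→1 (1)
 93  1011010001→1 (1)
 94  0110100011→0 (0)
 95  1101000110→1 (0)
 96  1010001100→1 (0)
 97  0100011000→0 (0)
 98  1000110000→1 (1)
 99  0001100001→0 (0)
100  0011000010→0 (0)
101  0110000100→0 (1)
102  1100001001→1 (1)
103  1000010011→1 (1)
104  0000100111→0 (1)
105  0001001111→0 (1)
106  0010011111→0 (1)
107  0100111111→0 (1)
108  1001111111→1 (0)
109  0011111110→0 (1)
110  0111111101→0 (1)
111  1111111011→1 (1)
112  1111110111→1 (0)
113  1111101110→1 (0)
114  1111011100→1 (0)
115  1110111000→1 (1)
116  1101110001→1 (1)
117  1011100011→1 (1)
118  0111000111→0 (1)
119  1110001111→1 (0)
120  1100011110→1 (0)
121  1000111100→1 (0)
122  0001111000→0 (0)
123  0011110000→0 (0)

0111111010001110011011100101000110100000011001001000100000100110110100111100110101011000010111011010001100001001111111011100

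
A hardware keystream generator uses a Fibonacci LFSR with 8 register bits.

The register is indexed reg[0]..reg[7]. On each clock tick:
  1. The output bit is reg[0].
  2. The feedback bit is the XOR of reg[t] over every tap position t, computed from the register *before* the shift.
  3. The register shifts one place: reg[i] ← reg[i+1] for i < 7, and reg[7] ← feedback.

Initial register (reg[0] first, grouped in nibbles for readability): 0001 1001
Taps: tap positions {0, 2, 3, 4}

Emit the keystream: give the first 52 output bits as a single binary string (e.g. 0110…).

0001100100100110111001000001010110110101100101100001

step | reg (before) | out | fb
   0 | 00011001 | 0 | 0
   1 | 00110010 | 0 | 0
   2 | 01100100 | 0 | 1
   3 | 11001001 | 1 | 0
   4 | 10010010 | 1 | 0
   5 | 00100100 | 0 | 1
   6 | 01001001 | 0 | 1
   7 | 10010011 | 1 | 0
   8 | 00100110 | 0 | 1
   9 | 01001101 | 0 | 1
  10 | 10011011 | 1 | 1
  11 | 00110111 | 0 | 0
  12 | 01101110 | 0 | 0
  13 | 11011100 | 1 | 1
  14 | 10111001 | 1 | 0
  15 | 01110010 | 0 | 0
  16 | 11100100 | 1 | 0
  17 | 11001000 | 1 | 0
  18 | 10010000 | 1 | 0
  19 | 00100000 | 0 | 1
  20 | 01000001 | 0 | 0
  21 | 10000010 | 1 | 1
  22 | 00000101 | 0 | 0
  23 | 00001010 | 0 | 1
  24 | 00010101 | 0 | 1
  25 | 00101011 | 0 | 0
  26 | 01010110 | 0 | 1
  27 | 10101101 | 1 | 1
  28 | 01011011 | 0 | 0
  29 | 10110110 | 1 | 1
  30 | 01101101 | 0 | 0
  31 | 11011010 | 1 | 1
  32 | 10110101 | 1 | 1
  33 | 01101011 | 0 | 0
  34 | 11010110 | 1 | 0
  35 | 10101100 | 1 | 1
  36 | 01011001 | 0 | 0
  37 | 10110010 | 1 | 1
  38 | 01100101 | 0 | 1
  39 | 11001011 | 1 | 0
  40 | 10010110 | 1 | 0
  41 | 00101100 | 0 | 0
  42 | 01011000 | 0 | 0
  43 | 10110000 | 1 | 1
  44 | 01100001 | 0 | 1
  45 | 11000011 | 1 | 1
  46 | 10000111 | 1 | 1
  47 | 00001111 | 0 | 1
  48 | 00011111 | 0 | 0
  49 | 00111110 | 0 | 1
  50 | 01111101 | 0 | 1
  51 | 11111011 | 1 | 0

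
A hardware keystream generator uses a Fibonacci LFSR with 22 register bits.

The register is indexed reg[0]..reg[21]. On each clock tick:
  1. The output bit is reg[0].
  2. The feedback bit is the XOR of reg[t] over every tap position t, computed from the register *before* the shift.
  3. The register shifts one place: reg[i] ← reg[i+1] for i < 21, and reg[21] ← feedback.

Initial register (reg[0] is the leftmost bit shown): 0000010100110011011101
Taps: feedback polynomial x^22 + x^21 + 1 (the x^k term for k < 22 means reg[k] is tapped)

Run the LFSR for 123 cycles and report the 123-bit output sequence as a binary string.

k : reg_k → out_k, fb_k
0: 0000010100110011011101 → 0, fb=1
1: 0000101001100110111011 → 0, fb=1
2: 0001010011001101110111 → 0, fb=1
3: 0010100110011011101111 → 0, fb=1
4: 0101001100110111011111 → 0, fb=1
5: 1010011001101110111111 → 1, fb=0
6: 0100110011011101111110 → 0, fb=0
7: 1001100110111011111100 → 1, fb=1
8: 0011001101110111111001 → 0, fb=1
9: 0110011011101111110011 → 0, fb=1
10: 1100110111011111100111 → 1, fb=0
11: 1001101110111111001110 → 1, fb=1
12: 0011011101111110011101 → 0, fb=1
13: 0110111011111100111011 → 0, fb=1
14: 1101110111111001110111 → 1, fb=0
15: 1011101111110011101110 → 1, fb=1
16: 0111011111100111011101 → 0, fb=1
17: 1110111111001110111011 → 1, fb=0
18: 1101111110011101110110 → 1, fb=1
19: 1011111100111011101101 → 1, fb=0
20: 0111111001110111011010 → 0, fb=0
21: 1111110011101110110100 → 1, fb=1
22: 1111100111011101101001 → 1, fb=0
23: 1111001110111011010010 → 1, fb=1
24: 1110011101110110100101 → 1, fb=0
25: 1100111011101101001010 → 1, fb=1
26: 1001110111011010010101 → 1, fb=0
27: 0011101110110100101010 → 0, fb=0
28: 0111011101101001010100 → 0, fb=0
29: 1110111011010010101000 → 1, fb=1
30: 1101110110100101010001 → 1, fb=0
31: 1011101101001010100010 → 1, fb=1
32: 0111011010010101000101 → 0, fb=1
33: 1110110100101010001011 → 1, fb=0
34: 1101101001010100010110 → 1, fb=1
35: 1011010010101000101101 → 1, fb=0
36: 0110100101010001011010 → 0, fb=0
37: 1101001010100010110100 → 1, fb=1
38: 1010010101000101101001 → 1, fb=0
39: 0100101010001011010010 → 0, fb=0
40: 1001010100010110100100 → 1, fb=1
41: 0010101000101101001001 → 0, fb=1
42: 0101010001011010010011 → 0, fb=1
43: 1010100010110100100111 → 1, fb=0
44: 0101000101101001001110 → 0, fb=0
45: 1010001011010010011100 → 1, fb=1
46: 0100010110100100111001 → 0, fb=1
47: 1000101101001001110011 → 1, fb=0
48: 0001011010010011100110 → 0, fb=0
49: 0010110100100111001100 → 0, fb=0
50: 0101101001001110011000 → 0, fb=0
51: 1011010010011100110000 → 1, fb=1
52: 0110100100111001100001 → 0, fb=1
53: 1101001001110011000011 → 1, fb=0
54: 1010010011100110000110 → 1, fb=1
55: 0100100111001100001101 → 0, fb=1
56: 1001001110011000011011 → 1, fb=0
57: 0010011100110000110110 → 0, fb=0
58: 0100111001100001101100 → 0, fb=0
59: 1001110011000011011000 → 1, fb=1
60: 0011100110000110110001 → 0, fb=1
61: 0111001100001101100011 → 0, fb=1
62: 1110011000011011000111 → 1, fb=0
63: 1100110000110110001110 → 1, fb=1
64: 1001100001101100011101 → 1, fb=0
65: 0011000011011000111010 → 0, fb=0
66: 0110000110110001110100 → 0, fb=0
67: 1100001101100011101000 → 1, fb=1
68: 1000011011000111010001 → 1, fb=0
69: 0000110110001110100010 → 0, fb=0
70: 0001101100011101000100 → 0, fb=0
71: 0011011000111010001000 → 0, fb=0
72: 0110110001110100010000 → 0, fb=0
73: 1101100011101000100000 → 1, fb=1
74: 1011000111010001000001 → 1, fb=0
75: 0110001110100010000010 → 0, fb=0
76: 1100011101000100000100 → 1, fb=1
77: 1000111010001000001001 → 1, fb=0
78: 0001110100010000010010 → 0, fb=0
79: 0011101000100000100100 → 0, fb=0
80: 0111010001000001001000 → 0, fb=0
81: 1110100010000010010000 → 1, fb=1
82: 1101000100000100100001 → 1, fb=0
83: 1010001000001001000010 → 1, fb=1
84: 0100010000010010000101 → 0, fb=1
85: 1000100000100100001011 → 1, fb=0
86: 0001000001001000010110 → 0, fb=0
87: 0010000010010000101100 → 0, fb=0
88: 0100000100100001011000 → 0, fb=0
89: 1000001001000010110000 → 1, fb=1
90: 0000010010000101100001 → 0, fb=1
91: 0000100100001011000011 → 0, fb=1
92: 0001001000010110000111 → 0, fb=1
93: 0010010000101100001111 → 0, fb=1
94: 0100100001011000011111 → 0, fb=1
95: 1001000010110000111111 → 1, fb=0
96: 0010000101100001111110 → 0, fb=0
97: 0100001011000011111100 → 0, fb=0
98: 1000010110000111111000 → 1, fb=1
99: 0000101100001111110001 → 0, fb=1
100: 0001011000011111100011 → 0, fb=1
101: 0010110000111111000111 → 0, fb=1
102: 0101100001111110001111 → 0, fb=1
103: 1011000011111100011111 → 1, fb=0
104: 0110000111111000111110 → 0, fb=0
105: 1100001111110001111100 → 1, fb=1
106: 1000011111100011111001 → 1, fb=0
107: 0000111111000111110010 → 0, fb=0
108: 0001111110001111100100 → 0, fb=0
109: 0011111100011111001000 → 0, fb=0
110: 0111111000111110010000 → 0, fb=0
111: 1111110001111100100000 → 1, fb=1
112: 1111100011111001000001 → 1, fb=0
113: 1111000111110010000010 → 1, fb=1
114: 1110001111100100000101 → 1, fb=0
115: 1100011111001000001010 → 1, fb=1
116: 1000111110010000010101 → 1, fb=0
117: 0001111100100000101010 → 0, fb=0
118: 0011111001000001010100 → 0, fb=0
119: 0111110010000010101000 → 0, fb=0
120: 1111100100000101010000 → 1, fb=1
121: 1111001000001010100001 → 1, fb=0
122: 1110010000010101000010 → 1, fb=1

000001010011001101110111111001110111011010010101000101101001001110011000011011000111010001000001001000010110000111111000111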